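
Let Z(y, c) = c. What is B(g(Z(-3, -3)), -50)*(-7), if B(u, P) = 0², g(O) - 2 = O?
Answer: 0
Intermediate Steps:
g(O) = 2 + O
B(u, P) = 0
B(g(Z(-3, -3)), -50)*(-7) = 0*(-7) = 0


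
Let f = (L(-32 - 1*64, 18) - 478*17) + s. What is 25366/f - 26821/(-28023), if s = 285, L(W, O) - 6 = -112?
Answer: -165894977/74232927 ≈ -2.2348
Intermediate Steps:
L(W, O) = -106 (L(W, O) = 6 - 112 = -106)
f = -7947 (f = (-106 - 478*17) + 285 = (-106 - 8126) + 285 = -8232 + 285 = -7947)
25366/f - 26821/(-28023) = 25366/(-7947) - 26821/(-28023) = 25366*(-1/7947) - 26821*(-1/28023) = -25366/7947 + 26821/28023 = -165894977/74232927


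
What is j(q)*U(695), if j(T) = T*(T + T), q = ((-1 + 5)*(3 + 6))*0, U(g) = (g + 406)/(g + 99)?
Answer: 0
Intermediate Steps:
U(g) = (406 + g)/(99 + g)
q = 0 (q = (4*9)*0 = 36*0 = 0)
j(T) = 2*T² (j(T) = T*(2*T) = 2*T²)
j(q)*U(695) = (2*0²)*((406 + 695)/(99 + 695)) = (2*0)*(1101/794) = 0*((1/794)*1101) = 0*(1101/794) = 0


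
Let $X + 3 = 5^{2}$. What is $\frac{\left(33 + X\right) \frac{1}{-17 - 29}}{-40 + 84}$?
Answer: $- \frac{5}{184} \approx -0.027174$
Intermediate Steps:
$X = 22$ ($X = -3 + 5^{2} = -3 + 25 = 22$)
$\frac{\left(33 + X\right) \frac{1}{-17 - 29}}{-40 + 84} = \frac{\left(33 + 22\right) \frac{1}{-17 - 29}}{-40 + 84} = \frac{55 \frac{1}{-46}}{44} = \frac{55 \left(- \frac{1}{46}\right)}{44} = \frac{1}{44} \left(- \frac{55}{46}\right) = - \frac{5}{184}$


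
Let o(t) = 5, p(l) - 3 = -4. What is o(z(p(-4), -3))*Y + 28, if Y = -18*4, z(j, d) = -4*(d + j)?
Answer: -332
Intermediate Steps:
p(l) = -1 (p(l) = 3 - 4 = -1)
z(j, d) = -4*d - 4*j
Y = -72
o(z(p(-4), -3))*Y + 28 = 5*(-72) + 28 = -360 + 28 = -332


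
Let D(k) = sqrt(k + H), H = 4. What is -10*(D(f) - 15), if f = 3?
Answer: 150 - 10*sqrt(7) ≈ 123.54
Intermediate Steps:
D(k) = sqrt(4 + k) (D(k) = sqrt(k + 4) = sqrt(4 + k))
-10*(D(f) - 15) = -10*(sqrt(4 + 3) - 15) = -10*(sqrt(7) - 15) = -10*(-15 + sqrt(7)) = 150 - 10*sqrt(7)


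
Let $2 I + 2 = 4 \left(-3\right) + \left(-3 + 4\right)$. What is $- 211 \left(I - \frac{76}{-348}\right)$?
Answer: $\frac{230623}{174} \approx 1325.4$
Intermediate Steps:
$I = - \frac{13}{2}$ ($I = -1 + \frac{4 \left(-3\right) + \left(-3 + 4\right)}{2} = -1 + \frac{-12 + 1}{2} = -1 + \frac{1}{2} \left(-11\right) = -1 - \frac{11}{2} = - \frac{13}{2} \approx -6.5$)
$- 211 \left(I - \frac{76}{-348}\right) = - 211 \left(- \frac{13}{2} - \frac{76}{-348}\right) = - 211 \left(- \frac{13}{2} - - \frac{19}{87}\right) = - 211 \left(- \frac{13}{2} + \frac{19}{87}\right) = \left(-211\right) \left(- \frac{1093}{174}\right) = \frac{230623}{174}$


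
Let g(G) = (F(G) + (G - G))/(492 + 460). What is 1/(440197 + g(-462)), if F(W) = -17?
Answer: 56/24651031 ≈ 2.2717e-6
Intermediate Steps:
g(G) = -1/56 (g(G) = (-17 + (G - G))/(492 + 460) = (-17 + 0)/952 = -17*1/952 = -1/56)
1/(440197 + g(-462)) = 1/(440197 - 1/56) = 1/(24651031/56) = 56/24651031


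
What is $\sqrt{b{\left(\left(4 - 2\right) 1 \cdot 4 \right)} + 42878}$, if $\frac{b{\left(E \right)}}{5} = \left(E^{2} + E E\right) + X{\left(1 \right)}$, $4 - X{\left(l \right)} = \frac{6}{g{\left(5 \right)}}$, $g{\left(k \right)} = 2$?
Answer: $\sqrt{43523} \approx 208.62$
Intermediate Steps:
$X{\left(l \right)} = 1$ ($X{\left(l \right)} = 4 - \frac{6}{2} = 4 - 6 \cdot \frac{1}{2} = 4 - 3 = 1$)
$b{\left(E \right)} = 5 + 10 E^{2}$ ($b{\left(E \right)} = 5 \left(\left(E^{2} + E E\right) + 1\right) = 5 \left(\left(E^{2} + E^{2}\right) + 1\right) = 5 \left(2 E^{2} + 1\right) = 5 \left(1 + 2 E^{2}\right) = 5 + 10 E^{2}$)
$\sqrt{b{\left(\left(4 - 2\right) 1 \cdot 4 \right)} + 42878} = \sqrt{\left(5 + 10 \left(\left(4 - 2\right) 1 \cdot 4\right)^{2}\right) + 42878} = \sqrt{\left(5 + 10 \left(2 \cdot 1 \cdot 4\right)^{2}\right) + 42878} = \sqrt{\left(5 + 10 \left(2 \cdot 4\right)^{2}\right) + 42878} = \sqrt{\left(5 + 10 \cdot 8^{2}\right) + 42878} = \sqrt{\left(5 + 10 \cdot 64\right) + 42878} = \sqrt{\left(5 + 640\right) + 42878} = \sqrt{645 + 42878} = \sqrt{43523}$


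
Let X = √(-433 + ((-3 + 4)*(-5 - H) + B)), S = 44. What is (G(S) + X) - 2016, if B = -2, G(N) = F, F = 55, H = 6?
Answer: -1961 + I*√446 ≈ -1961.0 + 21.119*I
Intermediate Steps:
G(N) = 55
X = I*√446 (X = √(-433 + ((-3 + 4)*(-5 - 1*6) - 2)) = √(-433 + (1*(-5 - 6) - 2)) = √(-433 + (1*(-11) - 2)) = √(-433 + (-11 - 2)) = √(-433 - 13) = √(-446) = I*√446 ≈ 21.119*I)
(G(S) + X) - 2016 = (55 + I*√446) - 2016 = -1961 + I*√446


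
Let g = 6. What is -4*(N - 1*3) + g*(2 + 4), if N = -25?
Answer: 148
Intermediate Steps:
-4*(N - 1*3) + g*(2 + 4) = -4*(-25 - 1*3) + 6*(2 + 4) = -4*(-25 - 3) + 6*6 = -4*(-28) + 36 = 112 + 36 = 148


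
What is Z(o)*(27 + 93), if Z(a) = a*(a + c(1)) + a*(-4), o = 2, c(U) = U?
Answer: -240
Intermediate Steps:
Z(a) = -4*a + a*(1 + a) (Z(a) = a*(a + 1) + a*(-4) = a*(1 + a) - 4*a = -4*a + a*(1 + a))
Z(o)*(27 + 93) = (2*(-3 + 2))*(27 + 93) = (2*(-1))*120 = -2*120 = -240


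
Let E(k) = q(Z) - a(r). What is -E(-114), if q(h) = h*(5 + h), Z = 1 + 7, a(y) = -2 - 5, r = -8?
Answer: -111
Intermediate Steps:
a(y) = -7
Z = 8
E(k) = 111 (E(k) = 8*(5 + 8) - 1*(-7) = 8*13 + 7 = 104 + 7 = 111)
-E(-114) = -1*111 = -111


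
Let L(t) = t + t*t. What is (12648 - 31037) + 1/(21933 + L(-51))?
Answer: -450217886/24483 ≈ -18389.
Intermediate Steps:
L(t) = t + t²
(12648 - 31037) + 1/(21933 + L(-51)) = (12648 - 31037) + 1/(21933 - 51*(1 - 51)) = -18389 + 1/(21933 - 51*(-50)) = -18389 + 1/(21933 + 2550) = -18389 + 1/24483 = -450217886/24483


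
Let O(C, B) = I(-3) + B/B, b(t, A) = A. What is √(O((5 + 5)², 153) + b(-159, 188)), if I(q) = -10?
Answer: √179 ≈ 13.379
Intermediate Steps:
O(C, B) = -9 (O(C, B) = -10 + B/B = -10 + 1 = -9)
√(O((5 + 5)², 153) + b(-159, 188)) = √(-9 + 188) = √179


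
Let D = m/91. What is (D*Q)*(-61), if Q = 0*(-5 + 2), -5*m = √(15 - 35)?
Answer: 0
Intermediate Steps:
m = -2*I*√5/5 (m = -√(15 - 35)/5 = -2*I*√5/5 ≈ -0.89443*I)
D = -2*I*√5/455 (D = -2*I*√5/5/91 = -2*I*√5/5*(1/91) = -2*I*√5/455 ≈ -0.0098289*I)
Q = 0 (Q = 0*(-3) = 0)
(D*Q)*(-61) = (-2*I*√5/455*0)*(-61) = 0*(-61) = 0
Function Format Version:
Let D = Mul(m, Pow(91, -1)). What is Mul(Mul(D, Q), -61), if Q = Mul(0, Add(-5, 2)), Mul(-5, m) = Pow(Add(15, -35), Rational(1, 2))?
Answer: 0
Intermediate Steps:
m = Mul(Rational(-2, 5), I, Pow(5, Rational(1, 2))) (m = Mul(Rational(-1, 5), Pow(Add(15, -35), Rational(1, 2))) = Mul(Rational(-1, 5), Pow(-20, Rational(1, 2))) = Mul(Rational(-1, 5), Mul(2, I, Pow(5, Rational(1, 2)))) = Mul(Rational(-2, 5), I, Pow(5, Rational(1, 2))) ≈ Mul(-0.89443, I))
D = Mul(Rational(-2, 455), I, Pow(5, Rational(1, 2))) (D = Mul(Mul(Rational(-2, 5), I, Pow(5, Rational(1, 2))), Pow(91, -1)) = Mul(Mul(Rational(-2, 5), I, Pow(5, Rational(1, 2))), Rational(1, 91)) = Mul(Rational(-2, 455), I, Pow(5, Rational(1, 2))) ≈ Mul(-0.0098289, I))
Q = 0 (Q = Mul(0, -3) = 0)
Mul(Mul(D, Q), -61) = Mul(Mul(Mul(Rational(-2, 455), I, Pow(5, Rational(1, 2))), 0), -61) = Mul(0, -61) = 0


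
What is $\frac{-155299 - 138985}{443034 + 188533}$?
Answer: $- \frac{294284}{631567} \approx -0.46596$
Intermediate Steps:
$\frac{-155299 - 138985}{443034 + 188533} = - \frac{294284}{631567}$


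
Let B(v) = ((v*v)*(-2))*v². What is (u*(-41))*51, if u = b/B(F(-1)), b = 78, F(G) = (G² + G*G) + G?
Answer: 81549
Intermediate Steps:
F(G) = G + 2*G² (F(G) = (G² + G²) + G = 2*G² + G = G + 2*G²)
B(v) = -2*v⁴ (B(v) = (v²*(-2))*v² = (-2*v²)*v² = -2*v⁴)
u = -39 (u = 78/((-2*(1 + 2*(-1))⁴)) = 78/((-2*(1 - 2)⁴)) = 78/((-2*(-1*(-1))⁴)) = 78/((-2*1⁴)) = 78/((-2*1)) = 78/(-2) = 78*(-½) = -39)
(u*(-41))*51 = -39*(-41)*51 = 1599*51 = 81549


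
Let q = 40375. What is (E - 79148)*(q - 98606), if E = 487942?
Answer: -23804483414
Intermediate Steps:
(E - 79148)*(q - 98606) = (487942 - 79148)*(40375 - 98606) = 408794*(-58231) = -23804483414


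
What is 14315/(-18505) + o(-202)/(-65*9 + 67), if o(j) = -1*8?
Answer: -726713/958559 ≈ -0.75813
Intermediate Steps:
o(j) = -8
14315/(-18505) + o(-202)/(-65*9 + 67) = 14315/(-18505) - 8/(-65*9 + 67) = 14315*(-1/18505) - 8/(-585 + 67) = -2863/3701 - 8/(-518) = -2863/3701 - 8*(-1/518) = -2863/3701 + 4/259 = -726713/958559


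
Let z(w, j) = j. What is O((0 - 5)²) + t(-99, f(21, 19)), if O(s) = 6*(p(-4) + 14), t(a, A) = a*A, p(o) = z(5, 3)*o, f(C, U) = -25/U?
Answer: 2703/19 ≈ 142.26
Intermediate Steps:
p(o) = 3*o
t(a, A) = A*a
O(s) = 12 (O(s) = 6*(3*(-4) + 14) = 6*(-12 + 14) = 6*2 = 12)
O((0 - 5)²) + t(-99, f(21, 19)) = 12 - 25/19*(-99) = 12 + 2475/19 = 2703/19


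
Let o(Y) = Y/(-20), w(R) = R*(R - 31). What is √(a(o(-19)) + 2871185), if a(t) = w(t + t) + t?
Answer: √287113066/10 ≈ 1694.4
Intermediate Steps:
w(R) = R*(-31 + R)
o(Y) = -Y/20 (o(Y) = Y*(-1/20) = -Y/20)
a(t) = t + 2*t*(-31 + 2*t) (a(t) = (t + t)*(-31 + (t + t)) + t = (2*t)*(-31 + 2*t) + t = 2*t*(-31 + 2*t) + t = t + 2*t*(-31 + 2*t))
√(a(o(-19)) + 2871185) = √((-1/20*(-19))*(-61 + 4*(-1/20*(-19))) + 2871185) = √(19*(-61 + 4*(19/20))/20 + 2871185) = √(19*(-61 + 19/5)/20 + 2871185) = √((19/20)*(-286/5) + 2871185) = √(-2717/50 + 2871185) = √(143556533/50) = √287113066/10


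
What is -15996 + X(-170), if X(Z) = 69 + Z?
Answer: -16097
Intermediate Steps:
-15996 + X(-170) = -15996 + (69 - 170) = -15996 - 101 = -16097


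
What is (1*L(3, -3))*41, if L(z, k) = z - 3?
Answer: 0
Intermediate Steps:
L(z, k) = -3 + z
(1*L(3, -3))*41 = (1*(-3 + 3))*41 = (1*0)*41 = 0*41 = 0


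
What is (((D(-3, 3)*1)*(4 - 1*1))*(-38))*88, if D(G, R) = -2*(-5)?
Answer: -100320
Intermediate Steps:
D(G, R) = 10
(((D(-3, 3)*1)*(4 - 1*1))*(-38))*88 = (((10*1)*(4 - 1*1))*(-38))*88 = ((10*(4 - 1))*(-38))*88 = ((10*3)*(-38))*88 = (30*(-38))*88 = -1140*88 = -100320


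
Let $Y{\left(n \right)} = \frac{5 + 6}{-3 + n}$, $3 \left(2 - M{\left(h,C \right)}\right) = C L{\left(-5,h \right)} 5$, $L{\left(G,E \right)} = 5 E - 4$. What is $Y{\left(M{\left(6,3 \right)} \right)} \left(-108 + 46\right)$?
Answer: $\frac{682}{131} \approx 5.2061$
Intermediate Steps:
$L{\left(G,E \right)} = -4 + 5 E$
$M{\left(h,C \right)} = 2 - \frac{5 C \left(-4 + 5 h\right)}{3}$ ($M{\left(h,C \right)} = 2 - \frac{C \left(-4 + 5 h\right) 5}{3} = 2 - \frac{5 C \left(-4 + 5 h\right)}{3}$)
$Y{\left(n \right)} = \frac{11}{-3 + n}$
$Y{\left(M{\left(6,3 \right)} \right)} \left(-108 + 46\right) = \frac{11}{-3 + \left(2 - 5 \left(-4 + 5 \cdot 6\right)\right)} \left(-108 + 46\right) = \frac{11}{-3 + \left(2 - 5 \left(-4 + 30\right)\right)} \left(-62\right) = \frac{11}{-3 + \left(2 - 5 \cdot 26\right)} \left(-62\right) = \frac{11}{-3 + \left(2 - 130\right)} \left(-62\right) = \frac{11}{-3 - 128} \left(-62\right) = \frac{11}{-131} \left(-62\right) = 11 \left(- \frac{1}{131}\right) \left(-62\right) = \left(- \frac{11}{131}\right) \left(-62\right) = \frac{682}{131}$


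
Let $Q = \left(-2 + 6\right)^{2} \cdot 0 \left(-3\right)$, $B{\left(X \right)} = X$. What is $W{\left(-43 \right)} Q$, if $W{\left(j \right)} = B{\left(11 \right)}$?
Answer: $0$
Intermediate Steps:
$W{\left(j \right)} = 11$
$Q = 0$ ($Q = 4^{2} \cdot 0 \left(-3\right) = 16 \cdot 0 \left(-3\right) = 0 \left(-3\right) = 0$)
$W{\left(-43 \right)} Q = 11 \cdot 0 = 0$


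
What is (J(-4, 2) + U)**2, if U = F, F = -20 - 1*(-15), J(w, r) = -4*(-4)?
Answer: 121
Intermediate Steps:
J(w, r) = 16
F = -5 (F = -20 + 15 = -5)
U = -5
(J(-4, 2) + U)**2 = (16 - 5)**2 = 11**2 = 121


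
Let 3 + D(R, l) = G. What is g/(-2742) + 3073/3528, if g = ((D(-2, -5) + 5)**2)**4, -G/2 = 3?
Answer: -5304401/230328 ≈ -23.030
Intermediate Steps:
G = -6 (G = -2*3 = -6)
D(R, l) = -9 (D(R, l) = -3 - 6 = -9)
g = 65536 (g = ((-9 + 5)**2)**4 = ((-4)**2)**4 = 16**4 = 65536)
g/(-2742) + 3073/3528 = 65536/(-2742) + 3073/3528 = 65536*(-1/2742) + 3073*(1/3528) = -32768/1371 + 439/504 = -5304401/230328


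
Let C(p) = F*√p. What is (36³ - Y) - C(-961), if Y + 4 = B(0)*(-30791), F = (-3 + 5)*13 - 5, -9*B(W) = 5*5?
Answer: -349835/9 - 651*I ≈ -38871.0 - 651.0*I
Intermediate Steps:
B(W) = -25/9 (B(W) = -5*5/9 = -⅑*25 = -25/9)
F = 21 (F = 2*13 - 5 = 26 - 5 = 21)
C(p) = 21*√p
Y = 769739/9 (Y = -4 - 25/9*(-30791) = -4 + 769775/9 = 769739/9 ≈ 85527.)
(36³ - Y) - C(-961) = (36³ - 1*769739/9) - 21*√(-961) = (46656 - 769739/9) - 21*31*I = -349835/9 - 651*I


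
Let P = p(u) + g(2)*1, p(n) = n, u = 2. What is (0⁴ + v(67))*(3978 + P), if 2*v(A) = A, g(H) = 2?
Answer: 133397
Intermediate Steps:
v(A) = A/2
P = 4 (P = 2 + 2*1 = 2 + 2 = 4)
(0⁴ + v(67))*(3978 + P) = (0⁴ + (½)*67)*(3978 + 4) = (0 + 67/2)*3982 = (67/2)*3982 = 133397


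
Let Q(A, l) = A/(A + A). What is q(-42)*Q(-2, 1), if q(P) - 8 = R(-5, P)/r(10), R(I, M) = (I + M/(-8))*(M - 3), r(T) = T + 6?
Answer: 467/128 ≈ 3.6484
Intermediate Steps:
r(T) = 6 + T
R(I, M) = (-3 + M)*(I - M/8) (R(I, M) = (I + M*(-1/8))*(-3 + M) = (I - M/8)*(-3 + M) = (-3 + M)*(I - M/8))
Q(A, l) = 1/2 (Q(A, l) = A/((2*A)) = (1/(2*A))*A = 1/2)
q(P) = 143/16 - 37*P/128 - P**2/128 (q(P) = 8 + (-3*(-5) - P**2/8 + 3*P/8 - 5*P)/(6 + 10) = 8 + (15 - P**2/8 + 3*P/8 - 5*P)/16 = 8 + (15 - 37*P/8 - P**2/8)*(1/16) = 8 + (15/16 - 37*P/128 - P**2/128) = 143/16 - 37*P/128 - P**2/128)
q(-42)*Q(-2, 1) = (143/16 - 37/128*(-42) - 1/128*(-42)**2)*(1/2) = (143/16 + 777/64 - 1/128*1764)*(1/2) = (143/16 + 777/64 - 441/32)*(1/2) = (467/64)*(1/2) = 467/128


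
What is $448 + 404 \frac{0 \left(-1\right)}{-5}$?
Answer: $448$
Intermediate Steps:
$448 + 404 \frac{0 \left(-1\right)}{-5} = 448 + 404 \cdot 0 \left(- \frac{1}{5}\right) = 448 + 404 \cdot 0 = 448 + 0 = 448$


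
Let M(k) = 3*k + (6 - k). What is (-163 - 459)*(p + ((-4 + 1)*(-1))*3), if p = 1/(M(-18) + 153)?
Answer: -689176/123 ≈ -5603.1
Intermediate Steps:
M(k) = 6 + 2*k
p = 1/123 (p = 1/((6 + 2*(-18)) + 153) = 1/((6 - 36) + 153) = 1/(-30 + 153) = 1/123 ≈ 0.0081301)
(-163 - 459)*(p + ((-4 + 1)*(-1))*3) = (-163 - 459)*(1/123 + ((-4 + 1)*(-1))*3) = -622*(1/123 - 3*(-1)*3) = -622*(1/123 + 3*3) = -622*(1/123 + 9) = -622*1108/123 = -689176/123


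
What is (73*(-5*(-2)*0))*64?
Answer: 0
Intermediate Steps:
(73*(-5*(-2)*0))*64 = (73*(10*0))*64 = (73*0)*64 = 0*64 = 0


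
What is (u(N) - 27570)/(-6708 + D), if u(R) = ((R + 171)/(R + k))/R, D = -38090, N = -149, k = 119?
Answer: 61618939/100123530 ≈ 0.61543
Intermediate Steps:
u(R) = (171 + R)/(R*(119 + R)) (u(R) = ((R + 171)/(R + 119))/R = ((171 + R)/(119 + R))/R = (171 + R)/(R*(119 + R)))
(u(N) - 27570)/(-6708 + D) = ((171 - 149)/((-149)*(119 - 149)) - 27570)/(-6708 - 38090) = (-1/149*22/(-30) - 27570)/(-44798) = (-1/149*(-1/30)*22 - 27570)*(-1/44798) = (11/2235 - 27570)*(-1/44798) = -61618939/2235*(-1/44798) = 61618939/100123530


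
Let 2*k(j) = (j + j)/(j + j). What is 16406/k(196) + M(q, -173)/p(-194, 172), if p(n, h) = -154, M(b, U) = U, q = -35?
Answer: 5053221/154 ≈ 32813.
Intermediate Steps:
k(j) = ½ (k(j) = ((j + j)/(j + j))/2 = ((2*j)/((2*j)))/2 = ((2*j)*(1/(2*j)))/2 = (½)*1 = ½)
16406/k(196) + M(q, -173)/p(-194, 172) = 16406/(½) - 173/(-154) = 16406*2 - 173*(-1/154) = 32812 + 173/154 = 5053221/154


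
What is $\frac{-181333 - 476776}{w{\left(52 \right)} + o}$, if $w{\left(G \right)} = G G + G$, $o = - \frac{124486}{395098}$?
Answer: $- \frac{130008774841}{544382801} \approx -238.82$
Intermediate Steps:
$o = - \frac{62243}{197549}$ ($o = \left(-124486\right) \frac{1}{395098} = - \frac{62243}{197549} \approx -0.31508$)
$w{\left(G \right)} = G + G^{2}$ ($w{\left(G \right)} = G^{2} + G = G + G^{2}$)
$\frac{-181333 - 476776}{w{\left(52 \right)} + o} = \frac{-181333 - 476776}{52 \left(1 + 52\right) - \frac{62243}{197549}} = - \frac{658109}{52 \cdot 53 - \frac{62243}{197549}} = - \frac{658109}{2756 - \frac{62243}{197549}} = - \frac{658109}{\frac{544382801}{197549}} = \left(-658109\right) \frac{197549}{544382801} = - \frac{130008774841}{544382801}$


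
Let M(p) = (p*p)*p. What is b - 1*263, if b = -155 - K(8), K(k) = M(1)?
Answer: -419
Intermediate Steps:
M(p) = p³ (M(p) = p²*p = p³)
K(k) = 1 (K(k) = 1³ = 1)
b = -156 (b = -155 - 1*1 = -155 - 1 = -156)
b - 1*263 = -156 - 1*263 = -156 - 263 = -419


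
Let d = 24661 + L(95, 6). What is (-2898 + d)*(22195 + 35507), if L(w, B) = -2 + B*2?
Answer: 1256345646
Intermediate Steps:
L(w, B) = -2 + 2*B
d = 24671 (d = 24661 + (-2 + 2*6) = 24661 + (-2 + 12) = 24661 + 10 = 24671)
(-2898 + d)*(22195 + 35507) = (-2898 + 24671)*(22195 + 35507) = 21773*57702 = 1256345646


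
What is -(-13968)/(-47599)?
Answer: -13968/47599 ≈ -0.29345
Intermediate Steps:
-(-13968)/(-47599) = -(-13968)*(-1)/47599 = -1*13968/47599 = -13968/47599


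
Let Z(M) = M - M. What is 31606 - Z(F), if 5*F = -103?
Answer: 31606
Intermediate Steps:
F = -103/5 (F = (1/5)*(-103) = -103/5 ≈ -20.600)
Z(M) = 0
31606 - Z(F) = 31606 - 1*0 = 31606 + 0 = 31606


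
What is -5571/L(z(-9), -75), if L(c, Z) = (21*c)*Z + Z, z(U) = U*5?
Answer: -1857/23600 ≈ -0.078686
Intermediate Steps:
z(U) = 5*U
L(c, Z) = Z + 21*Z*c (L(c, Z) = 21*Z*c + Z = Z + 21*Z*c)
-5571/L(z(-9), -75) = -5571*(-1/(75*(1 + 21*(5*(-9))))) = -5571*(-1/(75*(1 + 21*(-45)))) = -5571*(-1/(75*(1 - 945))) = -5571/((-75*(-944))) = -5571/70800 = -5571*1/70800 = -1857/23600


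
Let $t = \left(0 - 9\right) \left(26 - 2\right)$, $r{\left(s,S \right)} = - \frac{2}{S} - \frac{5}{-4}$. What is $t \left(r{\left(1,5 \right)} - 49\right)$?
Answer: $\frac{52002}{5} \approx 10400.0$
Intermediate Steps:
$r{\left(s,S \right)} = \frac{5}{4} - \frac{2}{S}$ ($r{\left(s,S \right)} = - \frac{2}{S} - - \frac{5}{4} = - \frac{2}{S} + \frac{5}{4} = \frac{5}{4} - \frac{2}{S}$)
$t = -216$ ($t = \left(-9\right) 24 = -216$)
$t \left(r{\left(1,5 \right)} - 49\right) = - 216 \left(\left(\frac{5}{4} - \frac{2}{5}\right) - 49\right) = - 216 \left(\frac{17}{20} - 49\right) = \left(-216\right) \left(- \frac{963}{20}\right) = \frac{52002}{5}$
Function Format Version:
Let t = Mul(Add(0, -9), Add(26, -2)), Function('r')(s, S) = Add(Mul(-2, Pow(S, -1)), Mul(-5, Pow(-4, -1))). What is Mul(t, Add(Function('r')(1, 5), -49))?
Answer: Rational(52002, 5) ≈ 10400.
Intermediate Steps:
Function('r')(s, S) = Add(Rational(5, 4), Mul(-2, Pow(S, -1))) (Function('r')(s, S) = Add(Mul(-2, Pow(S, -1)), Mul(-5, Rational(-1, 4))) = Add(Mul(-2, Pow(S, -1)), Rational(5, 4)) = Add(Rational(5, 4), Mul(-2, Pow(S, -1))))
t = -216 (t = Mul(-9, 24) = -216)
Mul(t, Add(Function('r')(1, 5), -49)) = Mul(-216, Add(Add(Rational(5, 4), Mul(-2, Pow(5, -1))), -49)) = Mul(-216, Add(Add(Rational(5, 4), Mul(-2, Rational(1, 5))), -49)) = Mul(-216, Add(Add(Rational(5, 4), Rational(-2, 5)), -49)) = Mul(-216, Add(Rational(17, 20), -49)) = Mul(-216, Rational(-963, 20)) = Rational(52002, 5)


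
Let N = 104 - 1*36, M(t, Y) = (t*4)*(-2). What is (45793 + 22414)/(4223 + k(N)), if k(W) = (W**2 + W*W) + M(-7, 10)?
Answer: 68207/13527 ≈ 5.0423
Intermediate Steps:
M(t, Y) = -8*t (M(t, Y) = (4*t)*(-2) = -8*t)
N = 68 (N = 104 - 36 = 68)
k(W) = 56 + 2*W**2 (k(W) = (W**2 + W*W) - 8*(-7) = (W**2 + W**2) + 56 = 2*W**2 + 56 = 56 + 2*W**2)
(45793 + 22414)/(4223 + k(N)) = (45793 + 22414)/(4223 + (56 + 2*68**2)) = 68207/(4223 + (56 + 2*4624)) = 68207/(4223 + (56 + 9248)) = 68207/(4223 + 9304) = 68207/13527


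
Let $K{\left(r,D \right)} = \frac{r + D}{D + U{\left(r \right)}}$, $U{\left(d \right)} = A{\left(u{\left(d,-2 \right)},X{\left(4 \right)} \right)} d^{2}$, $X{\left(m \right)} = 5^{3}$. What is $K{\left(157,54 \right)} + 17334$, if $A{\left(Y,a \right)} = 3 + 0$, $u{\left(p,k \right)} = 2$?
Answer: $\frac{1282733545}{74001} \approx 17334.0$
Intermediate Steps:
$X{\left(m \right)} = 125$
$A{\left(Y,a \right)} = 3$
$U{\left(d \right)} = 3 d^{2}$
$K{\left(r,D \right)} = \frac{D + r}{D + 3 r^{2}}$ ($K{\left(r,D \right)} = \frac{r + D}{D + 3 r^{2}} = \frac{D + r}{D + 3 r^{2}}$)
$K{\left(157,54 \right)} + 17334 = \frac{54 + 157}{54 + 3 \cdot 157^{2}} + 17334 = \frac{1}{54 + 3 \cdot 24649} \cdot 211 + 17334 = \frac{1}{54 + 73947} \cdot 211 + 17334 = \frac{1}{74001} \cdot 211 + 17334 = \frac{211}{74001} + 17334 = \frac{1282733545}{74001}$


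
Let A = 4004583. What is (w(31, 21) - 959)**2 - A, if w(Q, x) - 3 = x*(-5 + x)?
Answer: -3620183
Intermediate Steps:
w(Q, x) = 3 + x*(-5 + x)
(w(31, 21) - 959)**2 - A = ((3 + 21**2 - 5*21) - 959)**2 - 1*4004583 = ((3 + 441 - 105) - 959)**2 - 4004583 = (339 - 959)**2 - 4004583 = (-620)**2 - 4004583 = 384400 - 4004583 = -3620183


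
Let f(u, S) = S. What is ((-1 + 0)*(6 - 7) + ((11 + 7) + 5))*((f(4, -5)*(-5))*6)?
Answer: 3600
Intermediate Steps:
((-1 + 0)*(6 - 7) + ((11 + 7) + 5))*((f(4, -5)*(-5))*6) = ((-1 + 0)*(6 - 7) + ((11 + 7) + 5))*(-5*(-5)*6) = (-1*(-1) + (18 + 5))*(25*6) = (1 + 23)*150 = 24*150 = 3600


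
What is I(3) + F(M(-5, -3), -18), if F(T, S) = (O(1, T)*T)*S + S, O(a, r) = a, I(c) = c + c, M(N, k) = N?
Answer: 78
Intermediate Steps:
I(c) = 2*c
F(T, S) = S + S*T (F(T, S) = (1*T)*S + S = T*S + S = S*T + S = S + S*T)
I(3) + F(M(-5, -3), -18) = 2*3 - 18*(1 - 5) = 6 - 18*(-4) = 6 + 72 = 78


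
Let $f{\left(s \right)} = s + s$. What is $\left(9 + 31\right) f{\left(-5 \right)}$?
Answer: $-400$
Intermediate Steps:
$f{\left(s \right)} = 2 s$
$\left(9 + 31\right) f{\left(-5 \right)} = \left(9 + 31\right) 2 \left(-5\right) = 40 \left(-10\right) = -400$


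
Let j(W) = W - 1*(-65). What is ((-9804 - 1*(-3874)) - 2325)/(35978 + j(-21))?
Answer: -8255/36022 ≈ -0.22917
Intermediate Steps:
j(W) = 65 + W (j(W) = W + 65 = 65 + W)
((-9804 - 1*(-3874)) - 2325)/(35978 + j(-21)) = ((-9804 - 1*(-3874)) - 2325)/(35978 + (65 - 21)) = ((-9804 + 3874) - 2325)/(35978 + 44) = (-5930 - 2325)/36022 = -8255*1/36022 = -8255/36022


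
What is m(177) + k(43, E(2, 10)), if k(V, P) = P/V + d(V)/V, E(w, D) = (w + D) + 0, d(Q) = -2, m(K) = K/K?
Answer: 53/43 ≈ 1.2326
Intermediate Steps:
m(K) = 1
E(w, D) = D + w (E(w, D) = (D + w) + 0 = D + w)
k(V, P) = -2/V + P/V (k(V, P) = P/V - 2/V = -2/V + P/V)
m(177) + k(43, E(2, 10)) = 1 + (-2 + (10 + 2))/43 = 1 + (-2 + 12)/43 = 1 + (1/43)*10 = 1 + 10/43 = 53/43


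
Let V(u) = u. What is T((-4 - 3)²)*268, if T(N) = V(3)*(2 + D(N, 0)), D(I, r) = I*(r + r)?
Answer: 1608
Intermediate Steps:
D(I, r) = 2*I*r (D(I, r) = I*(2*r) = 2*I*r)
T(N) = 6 (T(N) = 3*(2 + 2*N*0) = 3*(2 + 0) = 3*2 = 6)
T((-4 - 3)²)*268 = 6*268 = 1608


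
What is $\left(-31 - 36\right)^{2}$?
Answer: $4489$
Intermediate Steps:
$\left(-31 - 36\right)^{2} = \left(-67\right)^{2} = 4489$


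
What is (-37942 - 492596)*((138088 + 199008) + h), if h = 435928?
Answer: -410118606912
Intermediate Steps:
(-37942 - 492596)*((138088 + 199008) + h) = (-37942 - 492596)*((138088 + 199008) + 435928) = -530538*(337096 + 435928) = -530538*773024 = -410118606912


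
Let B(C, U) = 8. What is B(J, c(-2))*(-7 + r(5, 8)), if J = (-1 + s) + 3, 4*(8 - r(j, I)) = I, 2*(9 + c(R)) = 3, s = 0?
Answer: -8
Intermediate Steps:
c(R) = -15/2 (c(R) = -9 + (½)*3 = -9 + 3/2 = -15/2)
r(j, I) = 8 - I/4
J = 2 (J = (-1 + 0) + 3 = -1 + 3 = 2)
B(J, c(-2))*(-7 + r(5, 8)) = 8*(-7 + (8 - ¼*8)) = 8*(-7 + (8 - 2)) = 8*(-7 + 6) = 8*(-1) = -8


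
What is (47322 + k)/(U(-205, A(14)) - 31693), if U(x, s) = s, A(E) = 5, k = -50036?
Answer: 1357/15844 ≈ 0.085648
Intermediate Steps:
(47322 + k)/(U(-205, A(14)) - 31693) = (47322 - 50036)/(5 - 31693) = -2714/(-31688) = -2714*(-1/31688) = 1357/15844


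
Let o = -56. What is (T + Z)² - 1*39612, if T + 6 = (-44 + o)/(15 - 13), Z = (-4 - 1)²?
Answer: -38651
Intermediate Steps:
Z = 25 (Z = (-5)² = 25)
T = -56 (T = -6 + (-44 - 56)/(15 - 13) = -6 - 100/2 = -6 - 100*½ = -6 - 50 = -56)
(T + Z)² - 1*39612 = (-56 + 25)² - 1*39612 = (-31)² - 39612 = 961 - 39612 = -38651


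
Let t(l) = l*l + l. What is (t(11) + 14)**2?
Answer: 21316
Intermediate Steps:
t(l) = l + l**2 (t(l) = l**2 + l = l + l**2)
(t(11) + 14)**2 = (11*(1 + 11) + 14)**2 = (11*12 + 14)**2 = (132 + 14)**2 = 146**2 = 21316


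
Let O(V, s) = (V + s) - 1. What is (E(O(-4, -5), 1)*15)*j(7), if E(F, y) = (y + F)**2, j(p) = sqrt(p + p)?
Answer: 1215*sqrt(14) ≈ 4546.1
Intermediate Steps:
j(p) = sqrt(2)*sqrt(p) (j(p) = sqrt(2*p) = sqrt(2)*sqrt(p))
O(V, s) = -1 + V + s
E(F, y) = (F + y)**2
(E(O(-4, -5), 1)*15)*j(7) = (((-1 - 4 - 5) + 1)**2*15)*(sqrt(2)*sqrt(7)) = ((-10 + 1)**2*15)*sqrt(14) = ((-9)**2*15)*sqrt(14) = (81*15)*sqrt(14) = 1215*sqrt(14)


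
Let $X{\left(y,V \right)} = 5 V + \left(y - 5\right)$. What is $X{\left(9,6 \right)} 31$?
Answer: $1054$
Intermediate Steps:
$X{\left(y,V \right)} = -5 + y + 5 V$ ($X{\left(y,V \right)} = 5 V + \left(-5 + y\right) = -5 + y + 5 V$)
$X{\left(9,6 \right)} 31 = \left(-5 + 9 + 5 \cdot 6\right) 31 = \left(-5 + 9 + 30\right) 31 = 34 \cdot 31 = 1054$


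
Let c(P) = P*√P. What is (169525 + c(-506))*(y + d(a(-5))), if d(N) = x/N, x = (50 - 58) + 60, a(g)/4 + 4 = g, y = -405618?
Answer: -618863726875/9 + 1847190950*I*√506/9 ≈ -6.8763e+10 + 4.6168e+9*I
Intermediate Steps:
a(g) = -16 + 4*g
c(P) = P^(3/2)
x = 52 (x = -8 + 60 = 52)
d(N) = 52/N
(169525 + c(-506))*(y + d(a(-5))) = (169525 + (-506)^(3/2))*(-405618 + 52/(-16 + 4*(-5))) = (169525 - 506*I*√506)*(-405618 + 52/(-16 - 20)) = (169525 - 506*I*√506)*(-405618 + 52/(-36)) = (169525 - 506*I*√506)*(-405618 + 52*(-1/36)) = (169525 - 506*I*√506)*(-405618 - 13/9) = (169525 - 506*I*√506)*(-3650575/9) = -618863726875/9 + 1847190950*I*√506/9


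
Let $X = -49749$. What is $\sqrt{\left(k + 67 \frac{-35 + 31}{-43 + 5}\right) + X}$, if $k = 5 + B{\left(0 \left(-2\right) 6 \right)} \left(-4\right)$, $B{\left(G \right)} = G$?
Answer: $\frac{i \sqrt{17955038}}{19} \approx 223.02 i$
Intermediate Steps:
$k = 5$ ($k = 5 + 0 \left(-2\right) 6 \left(-4\right) = 5 + 0 \cdot 6 \left(-4\right) = 5 + 0 \left(-4\right) = 5 + 0 = 5$)
$\sqrt{\left(k + 67 \frac{-35 + 31}{-43 + 5}\right) + X} = \sqrt{\left(5 + 67 \frac{-35 + 31}{-43 + 5}\right) - 49749} = \sqrt{\left(5 + 67 \left(- \frac{4}{-38}\right)\right) - 49749} = \sqrt{\left(5 + 67 \left(\left(-4\right) \left(- \frac{1}{38}\right)\right)\right) - 49749} = \sqrt{\left(5 + 67 \cdot \frac{2}{19}\right) - 49749} = \sqrt{\left(5 + \frac{134}{19}\right) - 49749} = \sqrt{\frac{229}{19} - 49749} = \sqrt{- \frac{945002}{19}} = \frac{i \sqrt{17955038}}{19}$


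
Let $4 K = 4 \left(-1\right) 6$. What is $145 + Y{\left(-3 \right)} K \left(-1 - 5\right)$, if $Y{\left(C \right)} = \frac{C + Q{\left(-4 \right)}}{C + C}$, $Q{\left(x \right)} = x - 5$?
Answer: $217$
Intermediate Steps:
$Q{\left(x \right)} = -5 + x$ ($Q{\left(x \right)} = x - 5 = -5 + x$)
$Y{\left(C \right)} = \frac{-9 + C}{2 C}$ ($Y{\left(C \right)} = \frac{C - 9}{C + C} = \frac{C - 9}{2 C} = \left(-9 + C\right) \frac{1}{2 C} = \frac{-9 + C}{2 C}$)
$K = -6$ ($K = \frac{4 \left(-1\right) 6}{4} = \frac{\left(-4\right) 6}{4} = \frac{1}{4} \left(-24\right) = -6$)
$145 + Y{\left(-3 \right)} K \left(-1 - 5\right) = 145 + \frac{-9 - 3}{2 \left(-3\right)} \left(- 6 \left(-1 - 5\right)\right) = 145 + \frac{1}{2} \left(- \frac{1}{3}\right) \left(-12\right) \left(\left(-6\right) \left(-6\right)\right) = 145 + 2 \cdot 36 = 145 + 72 = 217$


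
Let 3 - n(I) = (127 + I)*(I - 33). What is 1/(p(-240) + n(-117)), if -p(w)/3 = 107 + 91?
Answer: 1/909 ≈ 0.0011001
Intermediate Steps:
n(I) = 3 - (-33 + I)*(127 + I) (n(I) = 3 - (127 + I)*(I - 33) = 3 - (127 + I)*(-33 + I) = 3 - (-33 + I)*(127 + I))
p(w) = -594 (p(w) = -3*(107 + 91) = -3*198 = -594)
1/(p(-240) + n(-117)) = 1/(-594 + (4194 - 1*(-117)² - 94*(-117))) = 1/(-594 + (4194 - 1*13689 + 10998)) = 1/(-594 + (4194 - 13689 + 10998)) = 1/(-594 + 1503) = 1/909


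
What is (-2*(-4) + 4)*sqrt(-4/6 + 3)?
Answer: 4*sqrt(21) ≈ 18.330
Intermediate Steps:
(-2*(-4) + 4)*sqrt(-4/6 + 3) = (8 + 4)*sqrt(-4*1/6 + 3) = 12*sqrt(-2/3 + 3) = 12*sqrt(7/3) = 12*(sqrt(21)/3) = 4*sqrt(21)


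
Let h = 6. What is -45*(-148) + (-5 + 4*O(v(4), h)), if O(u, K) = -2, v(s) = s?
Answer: 6647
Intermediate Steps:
-45*(-148) + (-5 + 4*O(v(4), h)) = -45*(-148) + (-5 + 4*(-2)) = 6660 + (-5 - 8) = 6660 - 13 = 6647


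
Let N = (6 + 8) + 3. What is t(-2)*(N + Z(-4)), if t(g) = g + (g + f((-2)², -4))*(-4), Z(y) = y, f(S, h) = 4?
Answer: -130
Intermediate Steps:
N = 17 (N = 14 + 3 = 17)
t(g) = -16 - 3*g (t(g) = g + (g + 4)*(-4) = g + (4 + g)*(-4) = g + (-16 - 4*g) = -16 - 3*g)
t(-2)*(N + Z(-4)) = (-16 - 3*(-2))*(17 - 4) = (-16 + 6)*13 = -10*13 = -130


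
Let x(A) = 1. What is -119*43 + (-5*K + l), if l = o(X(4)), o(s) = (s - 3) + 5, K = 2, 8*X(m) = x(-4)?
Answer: -40999/8 ≈ -5124.9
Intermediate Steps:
X(m) = ⅛ (X(m) = (⅛)*1 = ⅛)
o(s) = 2 + s (o(s) = (-3 + s) + 5 = 2 + s)
l = 17/8 (l = 2 + ⅛ = 17/8 ≈ 2.1250)
-119*43 + (-5*K + l) = -119*43 + (-5*2 + 17/8) = -5117 + (-10 + 17/8) = -5117 - 63/8 = -40999/8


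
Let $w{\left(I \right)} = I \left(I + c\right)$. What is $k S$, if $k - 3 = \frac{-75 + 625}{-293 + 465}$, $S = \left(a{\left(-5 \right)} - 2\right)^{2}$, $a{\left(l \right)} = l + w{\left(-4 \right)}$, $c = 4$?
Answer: $\frac{26117}{86} \approx 303.69$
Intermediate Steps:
$w{\left(I \right)} = I \left(4 + I\right)$ ($w{\left(I \right)} = I \left(I + 4\right) = I \left(4 + I\right)$)
$a{\left(l \right)} = l$ ($a{\left(l \right)} = l - 4 \left(4 - 4\right) = l - 0 = l + 0 = l$)
$S = 49$ ($S = \left(-5 - 2\right)^{2} = \left(-7\right)^{2} = 49$)
$k = \frac{533}{86}$ ($k = 3 + \frac{-75 + 625}{-293 + 465} = 3 + \frac{550}{172} = 3 + 550 \cdot \frac{1}{172} = 3 + \frac{275}{86} = \frac{533}{86} \approx 6.1977$)
$k S = \frac{533}{86} \cdot 49 = \frac{26117}{86}$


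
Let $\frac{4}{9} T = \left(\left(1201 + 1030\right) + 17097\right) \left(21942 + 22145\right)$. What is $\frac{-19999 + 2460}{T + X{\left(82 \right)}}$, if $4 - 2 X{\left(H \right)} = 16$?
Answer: $- \frac{17539}{1917255450} \approx -9.148 \cdot 10^{-6}$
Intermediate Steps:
$X{\left(H \right)} = -6$ ($X{\left(H \right)} = 2 - 8 = -6$)
$T = 1917255456$ ($T = \frac{9 \left(\left(1201 + 1030\right) + 17097\right) \left(21942 + 22145\right)}{4} = \frac{9 \left(2231 + 17097\right) 44087}{4} = \frac{9 \cdot 19328 \cdot 44087}{4} = \frac{9}{4} \cdot 852113536 = 1917255456$)
$\frac{-19999 + 2460}{T + X{\left(82 \right)}} = \frac{-19999 + 2460}{1917255456 - 6} = - \frac{17539}{1917255450}$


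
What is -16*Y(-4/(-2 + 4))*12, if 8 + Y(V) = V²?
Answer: 768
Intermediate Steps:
Y(V) = -8 + V²
-16*Y(-4/(-2 + 4))*12 = -16*(-8 + (-4/(-2 + 4))²)*12 = -16*(-8 + (-4/2)²)*12 = -16*(-8 + (-4*½)²)*12 = -16*(-8 + (-2)²)*12 = -16*(-8 + 4)*12 = -16*(-4)*12 = 64*12 = 768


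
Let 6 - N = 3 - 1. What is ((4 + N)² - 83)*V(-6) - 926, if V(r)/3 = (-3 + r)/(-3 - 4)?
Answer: -6995/7 ≈ -999.29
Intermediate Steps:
N = 4 (N = 6 - (3 - 1) = 6 - 1*2 = 6 - 2 = 4)
V(r) = 9/7 - 3*r/7 (V(r) = 3*((-3 + r)/(-3 - 4)) = 3*((-3 + r)/(-7)) = 3*((-3 + r)*(-⅐)) = 3*(3/7 - r/7) = 9/7 - 3*r/7)
((4 + N)² - 83)*V(-6) - 926 = ((4 + 4)² - 83)*(9/7 - 3/7*(-6)) - 926 = (8² - 83)*(9/7 + 18/7) - 926 = (64 - 83)*(27/7) - 926 = -19*27/7 - 926 = -513/7 - 926 = -6995/7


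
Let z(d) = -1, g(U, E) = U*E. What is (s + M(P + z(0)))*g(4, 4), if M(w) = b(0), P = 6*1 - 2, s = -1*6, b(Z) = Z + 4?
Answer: -32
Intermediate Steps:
g(U, E) = E*U
b(Z) = 4 + Z
s = -6
P = 4 (P = 6 - 2 = 4)
M(w) = 4 (M(w) = 4 + 0 = 4)
(s + M(P + z(0)))*g(4, 4) = (-6 + 4)*(4*4) = -2*16 = -32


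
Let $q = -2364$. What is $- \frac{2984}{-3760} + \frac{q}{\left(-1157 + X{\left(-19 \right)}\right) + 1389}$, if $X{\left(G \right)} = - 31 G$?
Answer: $- \frac{804847}{385870} \approx -2.0858$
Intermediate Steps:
$- \frac{2984}{-3760} + \frac{q}{\left(-1157 + X{\left(-19 \right)}\right) + 1389} = - \frac{2984}{-3760} - \frac{2364}{\left(-1157 - -589\right) + 1389} = \left(-2984\right) \left(- \frac{1}{3760}\right) - \frac{2364}{\left(-1157 + 589\right) + 1389} = \frac{373}{470} - \frac{2364}{-568 + 1389} = \frac{373}{470} - \frac{2364}{821} = - \frac{804847}{385870}$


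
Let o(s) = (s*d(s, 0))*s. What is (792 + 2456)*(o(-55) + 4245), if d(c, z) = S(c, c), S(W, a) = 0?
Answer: 13787760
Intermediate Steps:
d(c, z) = 0
o(s) = 0 (o(s) = (s*0)*s = 0*s = 0)
(792 + 2456)*(o(-55) + 4245) = (792 + 2456)*(0 + 4245) = 3248*4245 = 13787760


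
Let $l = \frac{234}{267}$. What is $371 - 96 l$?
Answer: $\frac{25531}{89} \approx 286.87$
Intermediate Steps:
$l = \frac{78}{89}$ ($l = 234 \cdot \frac{1}{267} = \frac{78}{89} \approx 0.8764$)
$371 - 96 l = 371 - \frac{7488}{89} = \frac{25531}{89}$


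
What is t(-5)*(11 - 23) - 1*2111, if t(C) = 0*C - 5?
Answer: -2051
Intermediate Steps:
t(C) = -5 (t(C) = 0 - 5 = -5)
t(-5)*(11 - 23) - 1*2111 = -5*(11 - 23) - 1*2111 = -5*(-12) - 2111 = 60 - 2111 = -2051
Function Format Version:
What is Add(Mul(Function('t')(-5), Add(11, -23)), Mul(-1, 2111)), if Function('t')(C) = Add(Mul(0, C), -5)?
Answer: -2051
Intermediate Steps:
Function('t')(C) = -5 (Function('t')(C) = Add(0, -5) = -5)
Add(Mul(Function('t')(-5), Add(11, -23)), Mul(-1, 2111)) = Add(Mul(-5, Add(11, -23)), Mul(-1, 2111)) = Add(Mul(-5, -12), -2111) = Add(60, -2111) = -2051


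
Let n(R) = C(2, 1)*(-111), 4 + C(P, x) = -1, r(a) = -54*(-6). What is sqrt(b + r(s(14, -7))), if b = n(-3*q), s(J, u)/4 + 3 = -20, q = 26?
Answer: sqrt(879) ≈ 29.648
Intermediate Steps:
s(J, u) = -92 (s(J, u) = -12 + 4*(-20) = -12 - 80 = -92)
r(a) = 324
C(P, x) = -5 (C(P, x) = -4 - 1 = -5)
n(R) = 555 (n(R) = -5*(-111) = 555)
b = 555
sqrt(b + r(s(14, -7))) = sqrt(555 + 324) = sqrt(879)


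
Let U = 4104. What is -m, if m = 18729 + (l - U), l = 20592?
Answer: -35217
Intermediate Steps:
m = 35217 (m = 18729 + (20592 - 1*4104) = 18729 + (20592 - 4104) = 18729 + 16488 = 35217)
-m = -1*35217 = -35217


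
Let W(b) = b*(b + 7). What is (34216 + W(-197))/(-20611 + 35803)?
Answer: 11941/2532 ≈ 4.7160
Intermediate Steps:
W(b) = b*(7 + b)
(34216 + W(-197))/(-20611 + 35803) = (34216 - 197*(7 - 197))/(-20611 + 35803) = (34216 - 197*(-190))/15192 = (34216 + 37430)*(1/15192) = 71646*(1/15192) = 11941/2532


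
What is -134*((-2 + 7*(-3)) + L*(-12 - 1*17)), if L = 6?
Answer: 26398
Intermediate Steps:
-134*((-2 + 7*(-3)) + L*(-12 - 1*17)) = -134*((-2 + 7*(-3)) + 6*(-12 - 1*17)) = -134*((-2 - 21) + 6*(-12 - 17)) = -134*(-23 + 6*(-29)) = -134*(-23 - 174) = -134*(-197) = 26398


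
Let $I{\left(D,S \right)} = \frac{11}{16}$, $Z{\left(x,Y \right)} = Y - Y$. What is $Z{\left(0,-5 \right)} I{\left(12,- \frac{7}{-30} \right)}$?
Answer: $0$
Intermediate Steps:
$Z{\left(x,Y \right)} = 0$
$I{\left(D,S \right)} = \frac{11}{16}$ ($I{\left(D,S \right)} = 11 \cdot \frac{1}{16} = \frac{11}{16}$)
$Z{\left(0,-5 \right)} I{\left(12,- \frac{7}{-30} \right)} = 0 \cdot \frac{11}{16} = 0$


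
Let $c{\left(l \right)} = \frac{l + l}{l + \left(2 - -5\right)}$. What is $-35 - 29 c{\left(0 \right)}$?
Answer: $-35$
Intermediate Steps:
$c{\left(l \right)} = \frac{2 l}{7 + l}$ ($c{\left(l \right)} = \frac{2 l}{l + \left(2 + 5\right)} = \frac{2 l}{l + 7} = \frac{2 l}{7 + l}$)
$-35 - 29 c{\left(0 \right)} = -35 - 29 \cdot 2 \cdot 0 \frac{1}{7 + 0} = -35 - 29 \cdot 2 \cdot 0 \cdot \frac{1}{7} = -35 - 0 = -35 + 0 = -35$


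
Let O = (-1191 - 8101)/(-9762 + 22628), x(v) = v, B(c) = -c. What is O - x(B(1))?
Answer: 1787/6433 ≈ 0.27779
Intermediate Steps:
O = -4646/6433 (O = -9292/12866 = -9292*1/12866 = -4646/6433 ≈ -0.72221)
O - x(B(1)) = -4646/6433 - (-1) = -4646/6433 - 1*(-1) = -4646/6433 + 1 = 1787/6433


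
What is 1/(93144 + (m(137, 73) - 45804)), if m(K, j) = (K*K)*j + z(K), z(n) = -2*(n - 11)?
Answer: 1/1417225 ≈ 7.0560e-7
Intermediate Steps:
z(n) = 22 - 2*n (z(n) = -2*(-11 + n) = 22 - 2*n)
m(K, j) = 22 - 2*K + j*K² (m(K, j) = (K*K)*j + (22 - 2*K) = K²*j + (22 - 2*K) = j*K² + (22 - 2*K) = 22 - 2*K + j*K²)
1/(93144 + (m(137, 73) - 45804)) = 1/(93144 + ((22 - 2*137 + 73*137²) - 45804)) = 1/(93144 + ((22 - 274 + 73*18769) - 45804)) = 1/(93144 + ((22 - 274 + 1370137) - 45804)) = 1/(93144 + (1369885 - 45804)) = 1/(93144 + 1324081) = 1/1417225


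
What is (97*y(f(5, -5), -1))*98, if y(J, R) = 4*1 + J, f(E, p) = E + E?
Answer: 133084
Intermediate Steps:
f(E, p) = 2*E
y(J, R) = 4 + J
(97*y(f(5, -5), -1))*98 = (97*(4 + 2*5))*98 = (97*(4 + 10))*98 = (97*14)*98 = 1358*98 = 133084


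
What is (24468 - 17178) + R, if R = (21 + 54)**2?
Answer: 12915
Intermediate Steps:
R = 5625 (R = 75**2 = 5625)
(24468 - 17178) + R = (24468 - 17178) + 5625 = 7290 + 5625 = 12915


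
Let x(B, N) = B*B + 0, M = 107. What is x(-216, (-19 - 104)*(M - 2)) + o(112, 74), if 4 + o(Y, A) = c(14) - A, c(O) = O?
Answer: 46592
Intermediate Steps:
o(Y, A) = 10 - A (o(Y, A) = -4 + (14 - A) = 10 - A)
x(B, N) = B**2 (x(B, N) = B**2 + 0 = B**2)
x(-216, (-19 - 104)*(M - 2)) + o(112, 74) = (-216)**2 + (10 - 1*74) = 46656 + (10 - 74) = 46656 - 64 = 46592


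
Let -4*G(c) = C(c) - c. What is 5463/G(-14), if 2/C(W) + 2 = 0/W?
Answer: -21852/13 ≈ -1680.9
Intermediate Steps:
C(W) = -1 (C(W) = 2/(-2 + 0/W) = 2/(-2 + 0) = 2/(-2) = 2*(-½) = -1)
G(c) = ¼ + c/4 (G(c) = -(-1 - c)/4 = ¼ + c/4)
5463/G(-14) = 5463/(¼ + (¼)*(-14)) = 5463/(¼ - 7/2) = 5463/(-13/4) = 5463*(-4/13) = -21852/13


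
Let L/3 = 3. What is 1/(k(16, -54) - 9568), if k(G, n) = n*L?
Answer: -1/10054 ≈ -9.9463e-5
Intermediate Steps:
L = 9 (L = 3*3 = 9)
k(G, n) = 9*n (k(G, n) = n*9 = 9*n)
1/(k(16, -54) - 9568) = 1/(9*(-54) - 9568) = 1/(-486 - 9568) = 1/(-10054) = -1/10054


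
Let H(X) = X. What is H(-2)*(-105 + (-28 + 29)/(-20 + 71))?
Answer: 10708/51 ≈ 209.96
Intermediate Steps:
H(-2)*(-105 + (-28 + 29)/(-20 + 71)) = -2*(-105 + (-28 + 29)/(-20 + 71)) = -2*(-105 + 1/51) = -2*(-5354/51) = 10708/51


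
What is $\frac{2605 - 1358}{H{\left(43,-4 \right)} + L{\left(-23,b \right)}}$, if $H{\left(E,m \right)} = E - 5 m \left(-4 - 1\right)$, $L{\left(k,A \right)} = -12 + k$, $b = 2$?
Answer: $- \frac{1247}{92} \approx -13.554$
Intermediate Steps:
$H{\left(E,m \right)} = E + 25 m$ ($H{\left(E,m \right)} = E - 5 m \left(-5\right) = E - 5 \left(- 5 m\right) = E + 25 m$)
$\frac{2605 - 1358}{H{\left(43,-4 \right)} + L{\left(-23,b \right)}} = \frac{2605 - 1358}{\left(43 + 25 \left(-4\right)\right) - 35} = \frac{1247}{\left(43 - 100\right) - 35} = \frac{1247}{-57 - 35} = \frac{1247}{-92} = 1247 \left(- \frac{1}{92}\right) = - \frac{1247}{92}$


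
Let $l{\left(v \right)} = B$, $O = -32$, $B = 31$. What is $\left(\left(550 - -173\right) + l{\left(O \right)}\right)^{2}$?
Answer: $568516$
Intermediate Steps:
$l{\left(v \right)} = 31$
$\left(\left(550 - -173\right) + l{\left(O \right)}\right)^{2} = \left(\left(550 - -173\right) + 31\right)^{2} = \left(\left(550 + 173\right) + 31\right)^{2} = \left(723 + 31\right)^{2} = 754^{2} = 568516$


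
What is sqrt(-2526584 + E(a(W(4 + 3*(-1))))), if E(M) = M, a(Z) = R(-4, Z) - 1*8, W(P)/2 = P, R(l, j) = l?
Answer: 2*I*sqrt(631649) ≈ 1589.5*I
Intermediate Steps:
W(P) = 2*P
a(Z) = -12 (a(Z) = -4 - 1*8 = -4 - 8 = -12)
sqrt(-2526584 + E(a(W(4 + 3*(-1))))) = sqrt(-2526584 - 12) = sqrt(-2526596) = 2*I*sqrt(631649)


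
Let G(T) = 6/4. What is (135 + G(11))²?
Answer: 74529/4 ≈ 18632.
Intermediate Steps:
G(T) = 3/2 (G(T) = 6*(¼) = 3/2)
(135 + G(11))² = (135 + 3/2)² = (273/2)² = 74529/4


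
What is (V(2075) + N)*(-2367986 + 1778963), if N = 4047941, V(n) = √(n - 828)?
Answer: -2384330351643 - 589023*√1247 ≈ -2.3844e+12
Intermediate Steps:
V(n) = √(-828 + n)
(V(2075) + N)*(-2367986 + 1778963) = (√(-828 + 2075) + 4047941)*(-2367986 + 1778963) = (√1247 + 4047941)*(-589023) = (4047941 + √1247)*(-589023) = -2384330351643 - 589023*√1247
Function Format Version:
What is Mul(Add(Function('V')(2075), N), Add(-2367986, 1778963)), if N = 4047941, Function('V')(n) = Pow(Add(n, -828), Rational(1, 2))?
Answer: Add(-2384330351643, Mul(-589023, Pow(1247, Rational(1, 2)))) ≈ -2.3844e+12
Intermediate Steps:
Function('V')(n) = Pow(Add(-828, n), Rational(1, 2))
Mul(Add(Function('V')(2075), N), Add(-2367986, 1778963)) = Mul(Add(Pow(Add(-828, 2075), Rational(1, 2)), 4047941), Add(-2367986, 1778963)) = Mul(Add(Pow(1247, Rational(1, 2)), 4047941), -589023) = Mul(Add(4047941, Pow(1247, Rational(1, 2))), -589023) = Add(-2384330351643, Mul(-589023, Pow(1247, Rational(1, 2))))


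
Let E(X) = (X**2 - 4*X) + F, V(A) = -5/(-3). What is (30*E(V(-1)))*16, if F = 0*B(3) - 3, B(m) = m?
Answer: -9920/3 ≈ -3306.7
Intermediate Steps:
V(A) = 5/3 (V(A) = -5*(-1/3) = 5/3)
F = -3 (F = 0*3 - 3 = 0 - 3 = -3)
E(X) = -3 + X**2 - 4*X (E(X) = (X**2 - 4*X) - 3 = -3 + X**2 - 4*X)
(30*E(V(-1)))*16 = (30*(-3 + (5/3)**2 - 4*5/3))*16 = (30*(-3 + 25/9 - 20/3))*16 = (30*(-62/9))*16 = -620/3*16 = -9920/3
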